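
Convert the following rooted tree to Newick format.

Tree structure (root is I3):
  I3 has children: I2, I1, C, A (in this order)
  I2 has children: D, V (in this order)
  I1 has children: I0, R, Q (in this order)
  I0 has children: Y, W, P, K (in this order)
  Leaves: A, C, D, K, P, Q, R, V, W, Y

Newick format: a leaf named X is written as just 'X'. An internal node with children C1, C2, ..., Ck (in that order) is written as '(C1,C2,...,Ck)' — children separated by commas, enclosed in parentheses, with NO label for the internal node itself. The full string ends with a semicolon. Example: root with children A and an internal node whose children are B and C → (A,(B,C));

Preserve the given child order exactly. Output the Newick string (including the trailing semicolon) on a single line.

internal I3 with children ['I2', 'I1', 'C', 'A']
  internal I2 with children ['D', 'V']
    leaf 'D' → 'D'
    leaf 'V' → 'V'
  → '(D,V)'
  internal I1 with children ['I0', 'R', 'Q']
    internal I0 with children ['Y', 'W', 'P', 'K']
      leaf 'Y' → 'Y'
      leaf 'W' → 'W'
      leaf 'P' → 'P'
      leaf 'K' → 'K'
    → '(Y,W,P,K)'
    leaf 'R' → 'R'
    leaf 'Q' → 'Q'
  → '((Y,W,P,K),R,Q)'
  leaf 'C' → 'C'
  leaf 'A' → 'A'
→ '((D,V),((Y,W,P,K),R,Q),C,A)'
Final: ((D,V),((Y,W,P,K),R,Q),C,A);

Answer: ((D,V),((Y,W,P,K),R,Q),C,A);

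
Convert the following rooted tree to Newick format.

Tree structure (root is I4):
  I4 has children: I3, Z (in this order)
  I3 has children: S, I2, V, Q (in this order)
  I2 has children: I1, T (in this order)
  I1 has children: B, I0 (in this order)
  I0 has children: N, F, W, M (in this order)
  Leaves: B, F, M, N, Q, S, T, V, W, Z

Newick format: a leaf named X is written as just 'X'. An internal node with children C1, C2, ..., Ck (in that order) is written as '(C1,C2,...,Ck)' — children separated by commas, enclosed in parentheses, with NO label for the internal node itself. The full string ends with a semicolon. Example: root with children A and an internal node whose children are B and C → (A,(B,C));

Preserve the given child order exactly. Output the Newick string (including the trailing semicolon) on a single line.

Answer: ((S,((B,(N,F,W,M)),T),V,Q),Z);

Derivation:
internal I4 with children ['I3', 'Z']
  internal I3 with children ['S', 'I2', 'V', 'Q']
    leaf 'S' → 'S'
    internal I2 with children ['I1', 'T']
      internal I1 with children ['B', 'I0']
        leaf 'B' → 'B'
        internal I0 with children ['N', 'F', 'W', 'M']
          leaf 'N' → 'N'
          leaf 'F' → 'F'
          leaf 'W' → 'W'
          leaf 'M' → 'M'
        → '(N,F,W,M)'
      → '(B,(N,F,W,M))'
      leaf 'T' → 'T'
    → '((B,(N,F,W,M)),T)'
    leaf 'V' → 'V'
    leaf 'Q' → 'Q'
  → '(S,((B,(N,F,W,M)),T),V,Q)'
  leaf 'Z' → 'Z'
→ '((S,((B,(N,F,W,M)),T),V,Q),Z)'
Final: ((S,((B,(N,F,W,M)),T),V,Q),Z);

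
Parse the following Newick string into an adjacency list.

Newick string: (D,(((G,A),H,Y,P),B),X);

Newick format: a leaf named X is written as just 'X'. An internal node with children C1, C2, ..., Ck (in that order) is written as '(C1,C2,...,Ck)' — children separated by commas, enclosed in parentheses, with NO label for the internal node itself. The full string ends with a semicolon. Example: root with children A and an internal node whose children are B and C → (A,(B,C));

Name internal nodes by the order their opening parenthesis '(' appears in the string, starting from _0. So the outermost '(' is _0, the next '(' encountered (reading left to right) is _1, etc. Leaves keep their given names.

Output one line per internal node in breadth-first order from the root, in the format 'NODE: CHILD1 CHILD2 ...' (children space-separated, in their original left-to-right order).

Input: (D,(((G,A),H,Y,P),B),X);
Scanning left-to-right, naming '(' by encounter order:
  pos 0: '(' -> open internal node _0 (depth 1)
  pos 3: '(' -> open internal node _1 (depth 2)
  pos 4: '(' -> open internal node _2 (depth 3)
  pos 5: '(' -> open internal node _3 (depth 4)
  pos 9: ')' -> close internal node _3 (now at depth 3)
  pos 16: ')' -> close internal node _2 (now at depth 2)
  pos 19: ')' -> close internal node _1 (now at depth 1)
  pos 22: ')' -> close internal node _0 (now at depth 0)
Total internal nodes: 4
BFS adjacency from root:
  _0: D _1 X
  _1: _2 B
  _2: _3 H Y P
  _3: G A

Answer: _0: D _1 X
_1: _2 B
_2: _3 H Y P
_3: G A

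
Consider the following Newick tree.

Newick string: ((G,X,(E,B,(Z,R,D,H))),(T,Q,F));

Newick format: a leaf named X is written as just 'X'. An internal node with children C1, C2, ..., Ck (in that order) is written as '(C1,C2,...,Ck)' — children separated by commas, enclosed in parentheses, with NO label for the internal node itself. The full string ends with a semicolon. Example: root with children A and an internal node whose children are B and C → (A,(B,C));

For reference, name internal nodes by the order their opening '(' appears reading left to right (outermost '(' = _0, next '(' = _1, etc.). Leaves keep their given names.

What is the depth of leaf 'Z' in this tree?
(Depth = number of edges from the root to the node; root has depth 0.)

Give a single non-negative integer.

Newick: ((G,X,(E,B,(Z,R,D,H))),(T,Q,F));
Naming internals by '(' encounter order: outermost '(' = _0, next = _1, ...
Query node: Z
Path from root: _0 -> _1 -> _2 -> _3 -> Z
Depth of Z: 4 (number of edges from root)

Answer: 4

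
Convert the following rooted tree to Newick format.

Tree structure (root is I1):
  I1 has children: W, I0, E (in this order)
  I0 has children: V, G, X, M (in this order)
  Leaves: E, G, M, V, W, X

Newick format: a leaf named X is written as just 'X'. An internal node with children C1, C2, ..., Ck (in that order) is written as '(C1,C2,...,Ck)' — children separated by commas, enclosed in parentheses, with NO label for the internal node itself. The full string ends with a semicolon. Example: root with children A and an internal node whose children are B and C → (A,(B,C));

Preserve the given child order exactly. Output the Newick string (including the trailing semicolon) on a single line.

internal I1 with children ['W', 'I0', 'E']
  leaf 'W' → 'W'
  internal I0 with children ['V', 'G', 'X', 'M']
    leaf 'V' → 'V'
    leaf 'G' → 'G'
    leaf 'X' → 'X'
    leaf 'M' → 'M'
  → '(V,G,X,M)'
  leaf 'E' → 'E'
→ '(W,(V,G,X,M),E)'
Final: (W,(V,G,X,M),E);

Answer: (W,(V,G,X,M),E);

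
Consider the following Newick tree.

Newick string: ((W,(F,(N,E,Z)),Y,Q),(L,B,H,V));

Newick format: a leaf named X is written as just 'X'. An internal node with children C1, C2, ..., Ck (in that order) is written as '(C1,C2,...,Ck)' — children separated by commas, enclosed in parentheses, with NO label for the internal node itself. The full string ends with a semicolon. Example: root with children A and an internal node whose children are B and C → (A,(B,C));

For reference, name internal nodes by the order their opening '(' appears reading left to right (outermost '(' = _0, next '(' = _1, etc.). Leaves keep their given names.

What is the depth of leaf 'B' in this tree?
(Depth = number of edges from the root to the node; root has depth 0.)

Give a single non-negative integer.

Newick: ((W,(F,(N,E,Z)),Y,Q),(L,B,H,V));
Naming internals by '(' encounter order: outermost '(' = _0, next = _1, ...
Query node: B
Path from root: _0 -> _4 -> B
Depth of B: 2 (number of edges from root)

Answer: 2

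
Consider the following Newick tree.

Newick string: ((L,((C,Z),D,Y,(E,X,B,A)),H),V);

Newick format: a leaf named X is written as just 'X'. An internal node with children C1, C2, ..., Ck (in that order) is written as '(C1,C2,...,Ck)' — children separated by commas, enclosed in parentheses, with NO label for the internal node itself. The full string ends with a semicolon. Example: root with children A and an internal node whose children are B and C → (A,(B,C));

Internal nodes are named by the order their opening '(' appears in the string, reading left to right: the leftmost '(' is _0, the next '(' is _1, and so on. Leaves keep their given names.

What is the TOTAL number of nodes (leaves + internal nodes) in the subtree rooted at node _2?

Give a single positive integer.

Newick: ((L,((C,Z),D,Y,(E,X,B,A)),H),V);
Locate _2: it is the '(' at position 4 (the 3rd '(' reading left to right).
Query: subtree rooted at _2
_2: subtree_size = 1 + 10
  _3: subtree_size = 1 + 2
    C: subtree_size = 1 + 0
    Z: subtree_size = 1 + 0
  D: subtree_size = 1 + 0
  Y: subtree_size = 1 + 0
  _4: subtree_size = 1 + 4
    E: subtree_size = 1 + 0
    X: subtree_size = 1 + 0
    B: subtree_size = 1 + 0
    A: subtree_size = 1 + 0
Total subtree size of _2: 11

Answer: 11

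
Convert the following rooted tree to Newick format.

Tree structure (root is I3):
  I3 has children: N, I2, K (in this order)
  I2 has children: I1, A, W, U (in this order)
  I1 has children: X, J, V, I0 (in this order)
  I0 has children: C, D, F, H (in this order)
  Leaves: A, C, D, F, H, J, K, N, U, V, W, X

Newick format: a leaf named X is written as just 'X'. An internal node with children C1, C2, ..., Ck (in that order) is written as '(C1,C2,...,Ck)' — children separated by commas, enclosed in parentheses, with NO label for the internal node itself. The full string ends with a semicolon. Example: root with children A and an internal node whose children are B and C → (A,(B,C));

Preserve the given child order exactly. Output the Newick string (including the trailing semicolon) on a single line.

internal I3 with children ['N', 'I2', 'K']
  leaf 'N' → 'N'
  internal I2 with children ['I1', 'A', 'W', 'U']
    internal I1 with children ['X', 'J', 'V', 'I0']
      leaf 'X' → 'X'
      leaf 'J' → 'J'
      leaf 'V' → 'V'
      internal I0 with children ['C', 'D', 'F', 'H']
        leaf 'C' → 'C'
        leaf 'D' → 'D'
        leaf 'F' → 'F'
        leaf 'H' → 'H'
      → '(C,D,F,H)'
    → '(X,J,V,(C,D,F,H))'
    leaf 'A' → 'A'
    leaf 'W' → 'W'
    leaf 'U' → 'U'
  → '((X,J,V,(C,D,F,H)),A,W,U)'
  leaf 'K' → 'K'
→ '(N,((X,J,V,(C,D,F,H)),A,W,U),K)'
Final: (N,((X,J,V,(C,D,F,H)),A,W,U),K);

Answer: (N,((X,J,V,(C,D,F,H)),A,W,U),K);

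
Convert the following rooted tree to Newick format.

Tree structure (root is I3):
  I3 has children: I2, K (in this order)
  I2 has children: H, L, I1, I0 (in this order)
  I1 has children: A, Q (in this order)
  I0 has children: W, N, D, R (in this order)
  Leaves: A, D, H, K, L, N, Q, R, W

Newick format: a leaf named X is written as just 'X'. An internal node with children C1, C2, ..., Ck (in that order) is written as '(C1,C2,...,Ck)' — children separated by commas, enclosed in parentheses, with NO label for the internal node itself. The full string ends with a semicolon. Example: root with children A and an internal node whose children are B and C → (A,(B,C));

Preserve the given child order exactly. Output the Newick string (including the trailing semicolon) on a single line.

Answer: ((H,L,(A,Q),(W,N,D,R)),K);

Derivation:
internal I3 with children ['I2', 'K']
  internal I2 with children ['H', 'L', 'I1', 'I0']
    leaf 'H' → 'H'
    leaf 'L' → 'L'
    internal I1 with children ['A', 'Q']
      leaf 'A' → 'A'
      leaf 'Q' → 'Q'
    → '(A,Q)'
    internal I0 with children ['W', 'N', 'D', 'R']
      leaf 'W' → 'W'
      leaf 'N' → 'N'
      leaf 'D' → 'D'
      leaf 'R' → 'R'
    → '(W,N,D,R)'
  → '(H,L,(A,Q),(W,N,D,R))'
  leaf 'K' → 'K'
→ '((H,L,(A,Q),(W,N,D,R)),K)'
Final: ((H,L,(A,Q),(W,N,D,R)),K);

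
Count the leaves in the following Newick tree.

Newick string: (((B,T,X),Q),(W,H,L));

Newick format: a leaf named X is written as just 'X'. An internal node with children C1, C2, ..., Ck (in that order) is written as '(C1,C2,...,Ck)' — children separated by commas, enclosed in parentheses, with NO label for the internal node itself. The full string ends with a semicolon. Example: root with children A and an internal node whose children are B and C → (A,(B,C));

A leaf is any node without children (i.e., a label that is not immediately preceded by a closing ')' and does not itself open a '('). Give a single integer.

Newick: (((B,T,X),Q),(W,H,L));
Scan left-to-right; a leaf is any maximal label run not followed by '(':
  pos 3: leaf 'B' → count = 1
  pos 5: leaf 'T' → count = 2
  pos 7: leaf 'X' → count = 3
  pos 10: leaf 'Q' → count = 4
  pos 14: leaf 'W' → count = 5
  pos 16: leaf 'H' → count = 6
  pos 18: leaf 'L' → count = 7
Total leaves: 7

Answer: 7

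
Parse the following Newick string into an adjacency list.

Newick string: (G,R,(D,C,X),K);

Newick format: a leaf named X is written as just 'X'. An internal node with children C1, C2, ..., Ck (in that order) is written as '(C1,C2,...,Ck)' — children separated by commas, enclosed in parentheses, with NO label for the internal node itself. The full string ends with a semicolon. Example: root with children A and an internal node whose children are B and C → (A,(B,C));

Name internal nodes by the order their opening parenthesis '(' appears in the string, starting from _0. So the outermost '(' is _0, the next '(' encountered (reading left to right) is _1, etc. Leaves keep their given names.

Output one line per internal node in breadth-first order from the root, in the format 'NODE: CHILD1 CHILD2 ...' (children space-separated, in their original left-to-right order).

Answer: _0: G R _1 K
_1: D C X

Derivation:
Input: (G,R,(D,C,X),K);
Scanning left-to-right, naming '(' by encounter order:
  pos 0: '(' -> open internal node _0 (depth 1)
  pos 5: '(' -> open internal node _1 (depth 2)
  pos 11: ')' -> close internal node _1 (now at depth 1)
  pos 14: ')' -> close internal node _0 (now at depth 0)
Total internal nodes: 2
BFS adjacency from root:
  _0: G R _1 K
  _1: D C X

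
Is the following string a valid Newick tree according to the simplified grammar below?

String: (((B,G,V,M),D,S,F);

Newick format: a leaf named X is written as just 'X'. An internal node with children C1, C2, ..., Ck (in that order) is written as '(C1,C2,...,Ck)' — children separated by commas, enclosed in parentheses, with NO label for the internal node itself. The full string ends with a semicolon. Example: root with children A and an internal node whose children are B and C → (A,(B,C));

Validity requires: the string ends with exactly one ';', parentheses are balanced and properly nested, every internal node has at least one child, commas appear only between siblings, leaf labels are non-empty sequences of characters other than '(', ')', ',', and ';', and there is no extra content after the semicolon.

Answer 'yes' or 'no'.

Answer: no

Derivation:
Input: (((B,G,V,M),D,S,F);
Paren balance: 3 '(' vs 2 ')' MISMATCH
Ends with single ';': True
Full parse: FAILS (expected , or ) at pos 18)
Valid: False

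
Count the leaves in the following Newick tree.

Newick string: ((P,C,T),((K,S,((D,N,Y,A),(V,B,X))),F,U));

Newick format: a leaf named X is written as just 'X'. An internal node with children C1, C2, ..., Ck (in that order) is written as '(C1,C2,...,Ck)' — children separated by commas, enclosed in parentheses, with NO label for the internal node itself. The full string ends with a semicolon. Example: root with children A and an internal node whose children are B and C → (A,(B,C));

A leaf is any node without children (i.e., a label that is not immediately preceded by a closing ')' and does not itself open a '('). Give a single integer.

Newick: ((P,C,T),((K,S,((D,N,Y,A),(V,B,X))),F,U));
Scan left-to-right; a leaf is any maximal label run not followed by '(':
  pos 2: leaf 'P' → count = 1
  pos 4: leaf 'C' → count = 2
  pos 6: leaf 'T' → count = 3
  pos 11: leaf 'K' → count = 4
  pos 13: leaf 'S' → count = 5
  pos 17: leaf 'D' → count = 6
  pos 19: leaf 'N' → count = 7
  pos 21: leaf 'Y' → count = 8
  pos 23: leaf 'A' → count = 9
  pos 27: leaf 'V' → count = 10
  pos 29: leaf 'B' → count = 11
  pos 31: leaf 'X' → count = 12
  pos 36: leaf 'F' → count = 13
  pos 38: leaf 'U' → count = 14
Total leaves: 14

Answer: 14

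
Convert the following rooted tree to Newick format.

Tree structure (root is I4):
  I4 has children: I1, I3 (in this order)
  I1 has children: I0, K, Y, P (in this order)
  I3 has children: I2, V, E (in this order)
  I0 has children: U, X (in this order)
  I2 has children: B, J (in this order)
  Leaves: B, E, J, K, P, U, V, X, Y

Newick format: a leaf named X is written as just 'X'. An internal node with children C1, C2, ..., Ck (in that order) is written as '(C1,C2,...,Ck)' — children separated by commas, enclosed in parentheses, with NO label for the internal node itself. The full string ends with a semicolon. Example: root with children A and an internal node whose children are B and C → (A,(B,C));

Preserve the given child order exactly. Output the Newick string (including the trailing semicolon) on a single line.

Answer: (((U,X),K,Y,P),((B,J),V,E));

Derivation:
internal I4 with children ['I1', 'I3']
  internal I1 with children ['I0', 'K', 'Y', 'P']
    internal I0 with children ['U', 'X']
      leaf 'U' → 'U'
      leaf 'X' → 'X'
    → '(U,X)'
    leaf 'K' → 'K'
    leaf 'Y' → 'Y'
    leaf 'P' → 'P'
  → '((U,X),K,Y,P)'
  internal I3 with children ['I2', 'V', 'E']
    internal I2 with children ['B', 'J']
      leaf 'B' → 'B'
      leaf 'J' → 'J'
    → '(B,J)'
    leaf 'V' → 'V'
    leaf 'E' → 'E'
  → '((B,J),V,E)'
→ '(((U,X),K,Y,P),((B,J),V,E))'
Final: (((U,X),K,Y,P),((B,J),V,E));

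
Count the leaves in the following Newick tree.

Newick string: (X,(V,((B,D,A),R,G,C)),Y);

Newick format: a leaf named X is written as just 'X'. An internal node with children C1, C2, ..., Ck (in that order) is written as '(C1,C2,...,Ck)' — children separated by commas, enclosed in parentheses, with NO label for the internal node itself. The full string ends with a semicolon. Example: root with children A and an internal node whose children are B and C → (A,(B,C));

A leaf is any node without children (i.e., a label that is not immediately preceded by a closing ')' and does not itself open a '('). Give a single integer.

Answer: 9

Derivation:
Newick: (X,(V,((B,D,A),R,G,C)),Y);
Scan left-to-right; a leaf is any maximal label run not followed by '(':
  pos 1: leaf 'X' → count = 1
  pos 4: leaf 'V' → count = 2
  pos 8: leaf 'B' → count = 3
  pos 10: leaf 'D' → count = 4
  pos 12: leaf 'A' → count = 5
  pos 15: leaf 'R' → count = 6
  pos 17: leaf 'G' → count = 7
  pos 19: leaf 'C' → count = 8
  pos 23: leaf 'Y' → count = 9
Total leaves: 9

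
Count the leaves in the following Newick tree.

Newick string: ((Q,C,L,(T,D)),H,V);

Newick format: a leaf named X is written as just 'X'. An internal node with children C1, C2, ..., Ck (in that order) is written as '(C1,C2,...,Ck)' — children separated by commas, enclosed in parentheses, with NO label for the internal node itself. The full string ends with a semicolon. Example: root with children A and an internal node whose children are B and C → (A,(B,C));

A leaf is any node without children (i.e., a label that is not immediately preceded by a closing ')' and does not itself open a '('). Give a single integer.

Newick: ((Q,C,L,(T,D)),H,V);
Scan left-to-right; a leaf is any maximal label run not followed by '(':
  pos 2: leaf 'Q' → count = 1
  pos 4: leaf 'C' → count = 2
  pos 6: leaf 'L' → count = 3
  pos 9: leaf 'T' → count = 4
  pos 11: leaf 'D' → count = 5
  pos 15: leaf 'H' → count = 6
  pos 17: leaf 'V' → count = 7
Total leaves: 7

Answer: 7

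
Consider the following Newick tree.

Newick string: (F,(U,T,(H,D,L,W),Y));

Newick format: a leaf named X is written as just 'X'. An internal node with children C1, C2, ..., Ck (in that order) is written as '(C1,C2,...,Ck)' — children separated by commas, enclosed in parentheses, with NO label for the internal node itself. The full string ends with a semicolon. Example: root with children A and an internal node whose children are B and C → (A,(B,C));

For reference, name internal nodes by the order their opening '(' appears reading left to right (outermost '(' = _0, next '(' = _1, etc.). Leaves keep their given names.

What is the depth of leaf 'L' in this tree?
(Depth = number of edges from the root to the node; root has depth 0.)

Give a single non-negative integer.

Answer: 3

Derivation:
Newick: (F,(U,T,(H,D,L,W),Y));
Naming internals by '(' encounter order: outermost '(' = _0, next = _1, ...
Query node: L
Path from root: _0 -> _1 -> _2 -> L
Depth of L: 3 (number of edges from root)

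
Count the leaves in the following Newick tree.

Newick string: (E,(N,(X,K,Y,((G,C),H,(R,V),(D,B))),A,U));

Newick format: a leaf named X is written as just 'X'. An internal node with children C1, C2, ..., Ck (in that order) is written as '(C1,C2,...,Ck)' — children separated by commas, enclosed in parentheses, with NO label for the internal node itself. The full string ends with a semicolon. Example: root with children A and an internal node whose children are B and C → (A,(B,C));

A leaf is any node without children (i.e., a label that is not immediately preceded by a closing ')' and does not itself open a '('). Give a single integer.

Newick: (E,(N,(X,K,Y,((G,C),H,(R,V),(D,B))),A,U));
Scan left-to-right; a leaf is any maximal label run not followed by '(':
  pos 1: leaf 'E' → count = 1
  pos 4: leaf 'N' → count = 2
  pos 7: leaf 'X' → count = 3
  pos 9: leaf 'K' → count = 4
  pos 11: leaf 'Y' → count = 5
  pos 15: leaf 'G' → count = 6
  pos 17: leaf 'C' → count = 7
  pos 20: leaf 'H' → count = 8
  pos 23: leaf 'R' → count = 9
  pos 25: leaf 'V' → count = 10
  pos 29: leaf 'D' → count = 11
  pos 31: leaf 'B' → count = 12
  pos 36: leaf 'A' → count = 13
  pos 38: leaf 'U' → count = 14
Total leaves: 14

Answer: 14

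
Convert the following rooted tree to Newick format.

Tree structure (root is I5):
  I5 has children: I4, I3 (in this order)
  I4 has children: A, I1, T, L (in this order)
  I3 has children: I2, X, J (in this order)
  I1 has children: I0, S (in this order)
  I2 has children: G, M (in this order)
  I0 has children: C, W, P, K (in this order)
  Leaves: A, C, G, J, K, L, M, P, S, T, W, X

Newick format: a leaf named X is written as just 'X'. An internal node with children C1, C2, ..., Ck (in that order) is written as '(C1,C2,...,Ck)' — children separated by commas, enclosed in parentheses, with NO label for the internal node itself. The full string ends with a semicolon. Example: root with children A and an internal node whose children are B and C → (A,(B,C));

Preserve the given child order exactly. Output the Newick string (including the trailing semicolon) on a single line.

internal I5 with children ['I4', 'I3']
  internal I4 with children ['A', 'I1', 'T', 'L']
    leaf 'A' → 'A'
    internal I1 with children ['I0', 'S']
      internal I0 with children ['C', 'W', 'P', 'K']
        leaf 'C' → 'C'
        leaf 'W' → 'W'
        leaf 'P' → 'P'
        leaf 'K' → 'K'
      → '(C,W,P,K)'
      leaf 'S' → 'S'
    → '((C,W,P,K),S)'
    leaf 'T' → 'T'
    leaf 'L' → 'L'
  → '(A,((C,W,P,K),S),T,L)'
  internal I3 with children ['I2', 'X', 'J']
    internal I2 with children ['G', 'M']
      leaf 'G' → 'G'
      leaf 'M' → 'M'
    → '(G,M)'
    leaf 'X' → 'X'
    leaf 'J' → 'J'
  → '((G,M),X,J)'
→ '((A,((C,W,P,K),S),T,L),((G,M),X,J))'
Final: ((A,((C,W,P,K),S),T,L),((G,M),X,J));

Answer: ((A,((C,W,P,K),S),T,L),((G,M),X,J));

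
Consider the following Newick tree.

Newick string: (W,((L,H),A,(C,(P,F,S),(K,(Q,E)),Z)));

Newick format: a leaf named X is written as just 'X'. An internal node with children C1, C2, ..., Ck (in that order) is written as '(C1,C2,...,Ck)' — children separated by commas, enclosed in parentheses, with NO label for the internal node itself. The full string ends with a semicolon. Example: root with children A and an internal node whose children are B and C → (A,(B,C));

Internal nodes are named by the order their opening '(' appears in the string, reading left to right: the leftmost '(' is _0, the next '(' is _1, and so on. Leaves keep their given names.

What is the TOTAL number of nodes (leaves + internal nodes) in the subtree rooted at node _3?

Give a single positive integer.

Answer: 12

Derivation:
Newick: (W,((L,H),A,(C,(P,F,S),(K,(Q,E)),Z)));
Locate _3: it is the '(' at position 12 (the 4th '(' reading left to right).
Query: subtree rooted at _3
_3: subtree_size = 1 + 11
  C: subtree_size = 1 + 0
  _4: subtree_size = 1 + 3
    P: subtree_size = 1 + 0
    F: subtree_size = 1 + 0
    S: subtree_size = 1 + 0
  _5: subtree_size = 1 + 4
    K: subtree_size = 1 + 0
    _6: subtree_size = 1 + 2
      Q: subtree_size = 1 + 0
      E: subtree_size = 1 + 0
  Z: subtree_size = 1 + 0
Total subtree size of _3: 12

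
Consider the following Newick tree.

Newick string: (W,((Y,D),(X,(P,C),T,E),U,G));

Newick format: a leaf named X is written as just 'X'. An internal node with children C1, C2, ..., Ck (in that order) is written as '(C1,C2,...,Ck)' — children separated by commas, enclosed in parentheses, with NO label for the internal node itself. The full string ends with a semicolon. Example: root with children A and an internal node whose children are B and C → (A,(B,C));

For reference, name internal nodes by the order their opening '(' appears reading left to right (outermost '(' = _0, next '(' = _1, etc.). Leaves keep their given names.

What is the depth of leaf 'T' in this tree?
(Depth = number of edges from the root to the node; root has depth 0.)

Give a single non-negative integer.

Newick: (W,((Y,D),(X,(P,C),T,E),U,G));
Naming internals by '(' encounter order: outermost '(' = _0, next = _1, ...
Query node: T
Path from root: _0 -> _1 -> _3 -> T
Depth of T: 3 (number of edges from root)

Answer: 3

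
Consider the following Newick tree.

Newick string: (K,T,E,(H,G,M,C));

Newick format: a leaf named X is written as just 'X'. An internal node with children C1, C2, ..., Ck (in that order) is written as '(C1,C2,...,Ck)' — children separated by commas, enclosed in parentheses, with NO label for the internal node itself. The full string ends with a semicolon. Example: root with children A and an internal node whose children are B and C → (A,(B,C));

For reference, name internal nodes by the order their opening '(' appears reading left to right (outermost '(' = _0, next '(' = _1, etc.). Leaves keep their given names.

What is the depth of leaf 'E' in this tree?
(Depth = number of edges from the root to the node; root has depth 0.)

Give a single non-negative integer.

Answer: 1

Derivation:
Newick: (K,T,E,(H,G,M,C));
Naming internals by '(' encounter order: outermost '(' = _0, next = _1, ...
Query node: E
Path from root: _0 -> E
Depth of E: 1 (number of edges from root)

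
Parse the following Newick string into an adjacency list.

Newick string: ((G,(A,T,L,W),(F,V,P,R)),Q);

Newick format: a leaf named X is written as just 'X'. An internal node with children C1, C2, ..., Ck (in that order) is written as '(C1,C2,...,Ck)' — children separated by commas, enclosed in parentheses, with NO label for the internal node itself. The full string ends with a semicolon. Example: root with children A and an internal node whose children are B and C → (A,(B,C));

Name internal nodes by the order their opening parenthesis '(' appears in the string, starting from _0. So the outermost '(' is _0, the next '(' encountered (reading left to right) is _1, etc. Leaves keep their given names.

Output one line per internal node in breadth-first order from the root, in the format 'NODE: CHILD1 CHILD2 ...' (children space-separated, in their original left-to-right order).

Answer: _0: _1 Q
_1: G _2 _3
_2: A T L W
_3: F V P R

Derivation:
Input: ((G,(A,T,L,W),(F,V,P,R)),Q);
Scanning left-to-right, naming '(' by encounter order:
  pos 0: '(' -> open internal node _0 (depth 1)
  pos 1: '(' -> open internal node _1 (depth 2)
  pos 4: '(' -> open internal node _2 (depth 3)
  pos 12: ')' -> close internal node _2 (now at depth 2)
  pos 14: '(' -> open internal node _3 (depth 3)
  pos 22: ')' -> close internal node _3 (now at depth 2)
  pos 23: ')' -> close internal node _1 (now at depth 1)
  pos 26: ')' -> close internal node _0 (now at depth 0)
Total internal nodes: 4
BFS adjacency from root:
  _0: _1 Q
  _1: G _2 _3
  _2: A T L W
  _3: F V P R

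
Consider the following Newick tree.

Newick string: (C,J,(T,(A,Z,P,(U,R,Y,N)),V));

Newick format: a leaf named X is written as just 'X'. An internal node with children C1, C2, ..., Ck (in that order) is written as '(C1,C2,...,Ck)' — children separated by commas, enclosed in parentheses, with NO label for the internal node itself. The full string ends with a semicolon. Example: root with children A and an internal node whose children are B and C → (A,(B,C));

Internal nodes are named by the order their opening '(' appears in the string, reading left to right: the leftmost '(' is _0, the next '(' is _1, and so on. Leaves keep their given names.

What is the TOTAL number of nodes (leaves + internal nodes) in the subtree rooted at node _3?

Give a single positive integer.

Newick: (C,J,(T,(A,Z,P,(U,R,Y,N)),V));
Locate _3: it is the '(' at position 15 (the 4th '(' reading left to right).
Query: subtree rooted at _3
_3: subtree_size = 1 + 4
  U: subtree_size = 1 + 0
  R: subtree_size = 1 + 0
  Y: subtree_size = 1 + 0
  N: subtree_size = 1 + 0
Total subtree size of _3: 5

Answer: 5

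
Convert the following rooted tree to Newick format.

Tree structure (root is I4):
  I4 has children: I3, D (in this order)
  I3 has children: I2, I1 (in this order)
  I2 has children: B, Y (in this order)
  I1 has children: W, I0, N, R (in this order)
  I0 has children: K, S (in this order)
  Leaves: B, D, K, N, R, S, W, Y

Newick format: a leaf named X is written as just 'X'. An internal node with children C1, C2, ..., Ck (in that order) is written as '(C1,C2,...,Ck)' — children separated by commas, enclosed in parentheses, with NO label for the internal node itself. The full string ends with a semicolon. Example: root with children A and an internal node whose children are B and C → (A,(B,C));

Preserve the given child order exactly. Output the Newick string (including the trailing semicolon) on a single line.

Answer: (((B,Y),(W,(K,S),N,R)),D);

Derivation:
internal I4 with children ['I3', 'D']
  internal I3 with children ['I2', 'I1']
    internal I2 with children ['B', 'Y']
      leaf 'B' → 'B'
      leaf 'Y' → 'Y'
    → '(B,Y)'
    internal I1 with children ['W', 'I0', 'N', 'R']
      leaf 'W' → 'W'
      internal I0 with children ['K', 'S']
        leaf 'K' → 'K'
        leaf 'S' → 'S'
      → '(K,S)'
      leaf 'N' → 'N'
      leaf 'R' → 'R'
    → '(W,(K,S),N,R)'
  → '((B,Y),(W,(K,S),N,R))'
  leaf 'D' → 'D'
→ '(((B,Y),(W,(K,S),N,R)),D)'
Final: (((B,Y),(W,(K,S),N,R)),D);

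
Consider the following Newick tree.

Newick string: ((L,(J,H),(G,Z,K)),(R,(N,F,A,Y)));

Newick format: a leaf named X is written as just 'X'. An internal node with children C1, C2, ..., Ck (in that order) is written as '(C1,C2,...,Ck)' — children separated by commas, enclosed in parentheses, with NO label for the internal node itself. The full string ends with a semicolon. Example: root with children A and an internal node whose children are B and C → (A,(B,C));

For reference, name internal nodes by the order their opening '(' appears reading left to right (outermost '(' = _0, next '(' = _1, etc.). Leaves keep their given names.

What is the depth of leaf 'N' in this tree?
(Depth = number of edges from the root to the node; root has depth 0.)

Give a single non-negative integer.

Newick: ((L,(J,H),(G,Z,K)),(R,(N,F,A,Y)));
Naming internals by '(' encounter order: outermost '(' = _0, next = _1, ...
Query node: N
Path from root: _0 -> _4 -> _5 -> N
Depth of N: 3 (number of edges from root)

Answer: 3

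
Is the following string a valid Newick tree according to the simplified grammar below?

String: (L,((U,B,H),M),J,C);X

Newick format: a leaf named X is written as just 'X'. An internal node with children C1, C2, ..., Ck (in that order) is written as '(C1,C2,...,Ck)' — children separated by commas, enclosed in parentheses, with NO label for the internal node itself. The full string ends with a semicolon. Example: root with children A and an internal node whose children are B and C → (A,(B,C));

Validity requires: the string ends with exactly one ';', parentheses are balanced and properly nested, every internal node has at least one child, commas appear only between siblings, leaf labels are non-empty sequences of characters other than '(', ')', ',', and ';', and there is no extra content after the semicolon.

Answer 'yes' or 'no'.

Input: (L,((U,B,H),M),J,C);X
Paren balance: 3 '(' vs 3 ')' OK
Ends with single ';': False
Full parse: FAILS (must end with ;)
Valid: False

Answer: no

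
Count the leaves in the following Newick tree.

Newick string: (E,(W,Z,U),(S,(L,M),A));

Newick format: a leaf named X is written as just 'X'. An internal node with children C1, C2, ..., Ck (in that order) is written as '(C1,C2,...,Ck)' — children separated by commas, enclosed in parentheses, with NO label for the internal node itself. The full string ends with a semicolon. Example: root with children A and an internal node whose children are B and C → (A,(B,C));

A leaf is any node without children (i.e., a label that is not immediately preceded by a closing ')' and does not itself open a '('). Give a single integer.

Answer: 8

Derivation:
Newick: (E,(W,Z,U),(S,(L,M),A));
Scan left-to-right; a leaf is any maximal label run not followed by '(':
  pos 1: leaf 'E' → count = 1
  pos 4: leaf 'W' → count = 2
  pos 6: leaf 'Z' → count = 3
  pos 8: leaf 'U' → count = 4
  pos 12: leaf 'S' → count = 5
  pos 15: leaf 'L' → count = 6
  pos 17: leaf 'M' → count = 7
  pos 20: leaf 'A' → count = 8
Total leaves: 8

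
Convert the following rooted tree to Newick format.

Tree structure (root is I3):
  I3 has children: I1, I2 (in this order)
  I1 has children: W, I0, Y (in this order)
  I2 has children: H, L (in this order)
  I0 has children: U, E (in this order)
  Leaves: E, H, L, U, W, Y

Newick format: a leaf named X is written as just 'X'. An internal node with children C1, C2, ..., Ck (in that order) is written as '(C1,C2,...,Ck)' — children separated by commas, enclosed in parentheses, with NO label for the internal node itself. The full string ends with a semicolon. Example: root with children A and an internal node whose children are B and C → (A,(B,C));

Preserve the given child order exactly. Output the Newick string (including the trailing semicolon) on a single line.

Answer: ((W,(U,E),Y),(H,L));

Derivation:
internal I3 with children ['I1', 'I2']
  internal I1 with children ['W', 'I0', 'Y']
    leaf 'W' → 'W'
    internal I0 with children ['U', 'E']
      leaf 'U' → 'U'
      leaf 'E' → 'E'
    → '(U,E)'
    leaf 'Y' → 'Y'
  → '(W,(U,E),Y)'
  internal I2 with children ['H', 'L']
    leaf 'H' → 'H'
    leaf 'L' → 'L'
  → '(H,L)'
→ '((W,(U,E),Y),(H,L))'
Final: ((W,(U,E),Y),(H,L));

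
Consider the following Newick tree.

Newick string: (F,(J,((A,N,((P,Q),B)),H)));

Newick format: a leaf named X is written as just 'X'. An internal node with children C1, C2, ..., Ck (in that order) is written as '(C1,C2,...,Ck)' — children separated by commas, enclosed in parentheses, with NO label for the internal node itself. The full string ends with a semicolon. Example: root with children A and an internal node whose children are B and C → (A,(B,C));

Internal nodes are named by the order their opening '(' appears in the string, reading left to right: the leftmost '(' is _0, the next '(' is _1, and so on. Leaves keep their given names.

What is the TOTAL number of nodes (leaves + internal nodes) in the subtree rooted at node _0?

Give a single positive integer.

Answer: 14

Derivation:
Newick: (F,(J,((A,N,((P,Q),B)),H)));
Locate _0: it is the '(' at position 0 (the 1st '(' reading left to right).
Query: subtree rooted at _0
_0: subtree_size = 1 + 13
  F: subtree_size = 1 + 0
  _1: subtree_size = 1 + 11
    J: subtree_size = 1 + 0
    _2: subtree_size = 1 + 9
      _3: subtree_size = 1 + 7
        A: subtree_size = 1 + 0
        N: subtree_size = 1 + 0
        _4: subtree_size = 1 + 4
          _5: subtree_size = 1 + 2
            P: subtree_size = 1 + 0
            Q: subtree_size = 1 + 0
          B: subtree_size = 1 + 0
      H: subtree_size = 1 + 0
Total subtree size of _0: 14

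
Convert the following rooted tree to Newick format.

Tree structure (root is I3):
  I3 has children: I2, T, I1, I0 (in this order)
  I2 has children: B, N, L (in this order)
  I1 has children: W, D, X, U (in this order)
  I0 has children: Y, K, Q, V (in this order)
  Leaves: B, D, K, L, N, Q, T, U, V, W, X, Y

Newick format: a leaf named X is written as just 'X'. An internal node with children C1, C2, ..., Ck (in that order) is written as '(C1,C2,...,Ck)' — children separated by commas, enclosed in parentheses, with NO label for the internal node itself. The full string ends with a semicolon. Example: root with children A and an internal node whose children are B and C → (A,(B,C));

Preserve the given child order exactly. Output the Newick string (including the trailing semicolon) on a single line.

Answer: ((B,N,L),T,(W,D,X,U),(Y,K,Q,V));

Derivation:
internal I3 with children ['I2', 'T', 'I1', 'I0']
  internal I2 with children ['B', 'N', 'L']
    leaf 'B' → 'B'
    leaf 'N' → 'N'
    leaf 'L' → 'L'
  → '(B,N,L)'
  leaf 'T' → 'T'
  internal I1 with children ['W', 'D', 'X', 'U']
    leaf 'W' → 'W'
    leaf 'D' → 'D'
    leaf 'X' → 'X'
    leaf 'U' → 'U'
  → '(W,D,X,U)'
  internal I0 with children ['Y', 'K', 'Q', 'V']
    leaf 'Y' → 'Y'
    leaf 'K' → 'K'
    leaf 'Q' → 'Q'
    leaf 'V' → 'V'
  → '(Y,K,Q,V)'
→ '((B,N,L),T,(W,D,X,U),(Y,K,Q,V))'
Final: ((B,N,L),T,(W,D,X,U),(Y,K,Q,V));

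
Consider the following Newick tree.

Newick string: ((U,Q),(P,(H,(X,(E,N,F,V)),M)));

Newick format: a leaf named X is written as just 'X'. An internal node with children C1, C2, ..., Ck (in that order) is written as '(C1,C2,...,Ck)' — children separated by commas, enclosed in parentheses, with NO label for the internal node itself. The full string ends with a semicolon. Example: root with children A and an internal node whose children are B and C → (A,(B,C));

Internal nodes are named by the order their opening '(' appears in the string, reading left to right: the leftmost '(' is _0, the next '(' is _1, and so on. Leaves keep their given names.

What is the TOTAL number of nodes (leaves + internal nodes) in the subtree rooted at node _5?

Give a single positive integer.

Newick: ((U,Q),(P,(H,(X,(E,N,F,V)),M)));
Locate _5: it is the '(' at position 16 (the 6th '(' reading left to right).
Query: subtree rooted at _5
_5: subtree_size = 1 + 4
  E: subtree_size = 1 + 0
  N: subtree_size = 1 + 0
  F: subtree_size = 1 + 0
  V: subtree_size = 1 + 0
Total subtree size of _5: 5

Answer: 5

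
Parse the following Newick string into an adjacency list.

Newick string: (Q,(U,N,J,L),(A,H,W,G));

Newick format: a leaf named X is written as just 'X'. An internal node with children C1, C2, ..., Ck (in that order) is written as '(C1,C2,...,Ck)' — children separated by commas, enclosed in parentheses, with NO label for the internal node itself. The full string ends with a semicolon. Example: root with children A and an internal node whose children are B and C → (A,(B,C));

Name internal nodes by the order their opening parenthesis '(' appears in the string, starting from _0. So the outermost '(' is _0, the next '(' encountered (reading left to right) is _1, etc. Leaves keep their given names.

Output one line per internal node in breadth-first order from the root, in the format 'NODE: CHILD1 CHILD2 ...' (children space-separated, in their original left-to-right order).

Answer: _0: Q _1 _2
_1: U N J L
_2: A H W G

Derivation:
Input: (Q,(U,N,J,L),(A,H,W,G));
Scanning left-to-right, naming '(' by encounter order:
  pos 0: '(' -> open internal node _0 (depth 1)
  pos 3: '(' -> open internal node _1 (depth 2)
  pos 11: ')' -> close internal node _1 (now at depth 1)
  pos 13: '(' -> open internal node _2 (depth 2)
  pos 21: ')' -> close internal node _2 (now at depth 1)
  pos 22: ')' -> close internal node _0 (now at depth 0)
Total internal nodes: 3
BFS adjacency from root:
  _0: Q _1 _2
  _1: U N J L
  _2: A H W G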